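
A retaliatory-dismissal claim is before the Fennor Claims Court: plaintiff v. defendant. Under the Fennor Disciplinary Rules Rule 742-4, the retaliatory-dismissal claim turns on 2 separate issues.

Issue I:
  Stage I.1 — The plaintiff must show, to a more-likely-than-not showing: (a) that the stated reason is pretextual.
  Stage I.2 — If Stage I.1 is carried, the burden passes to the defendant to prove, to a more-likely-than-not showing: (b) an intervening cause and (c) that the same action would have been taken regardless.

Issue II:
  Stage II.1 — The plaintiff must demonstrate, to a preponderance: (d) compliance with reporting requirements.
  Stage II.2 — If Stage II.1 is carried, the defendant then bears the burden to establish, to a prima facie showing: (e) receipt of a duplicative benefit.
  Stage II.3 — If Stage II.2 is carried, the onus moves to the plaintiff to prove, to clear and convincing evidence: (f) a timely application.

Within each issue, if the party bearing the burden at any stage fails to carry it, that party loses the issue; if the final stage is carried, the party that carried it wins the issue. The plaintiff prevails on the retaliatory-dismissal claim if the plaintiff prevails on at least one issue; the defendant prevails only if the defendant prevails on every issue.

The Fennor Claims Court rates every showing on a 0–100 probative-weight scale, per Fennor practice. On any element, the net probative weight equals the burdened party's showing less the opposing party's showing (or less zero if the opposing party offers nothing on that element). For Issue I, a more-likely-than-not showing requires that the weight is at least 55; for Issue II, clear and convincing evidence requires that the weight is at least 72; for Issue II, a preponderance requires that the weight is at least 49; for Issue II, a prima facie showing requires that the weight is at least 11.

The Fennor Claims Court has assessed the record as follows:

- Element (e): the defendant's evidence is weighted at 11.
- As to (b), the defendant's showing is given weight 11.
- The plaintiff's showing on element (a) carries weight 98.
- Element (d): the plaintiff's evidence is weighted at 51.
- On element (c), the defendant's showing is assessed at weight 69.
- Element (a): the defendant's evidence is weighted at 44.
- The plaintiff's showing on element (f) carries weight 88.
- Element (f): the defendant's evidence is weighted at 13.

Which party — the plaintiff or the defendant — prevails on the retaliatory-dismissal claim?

— Issue I —
Stage I.1 (plaintiff, a more-likely-than-not showing, weight is at least 55): (a) net 98−44=54 < 55 — fails.
  Not every element is met, so the plaintiff fails to carry Stage I.1.
The defendant prevails on this issue.
— Issue II —
At Stage II.1 the plaintiff must meet a preponderance (weight is at least 49): on (d) the weight is 51, which does reach 49, so (d) meets the standard.
  All elements met. The burden passes to the defendant.
At Stage II.2 the defendant must meet a prima facie showing (weight is at least 11): on (e) the weight is 11, ≥ 11, so (e) meets the standard.
  All elements met. The burden passes to the plaintiff.
At Stage II.3 the plaintiff must meet clear and convincing evidence (weight is at least 72): on (f) the weight is 88 less the opposing 13 gives net 75, ≥ 72, so (f) meets the standard.
  All elements met at the final stage.
Every stage carried; the plaintiff prevails on this issue.
Per-issue: Issue I → defendant; Issue II → plaintiff. The plaintiff must prevail on at least one issue; overall, the plaintiff prevails.

plaintiff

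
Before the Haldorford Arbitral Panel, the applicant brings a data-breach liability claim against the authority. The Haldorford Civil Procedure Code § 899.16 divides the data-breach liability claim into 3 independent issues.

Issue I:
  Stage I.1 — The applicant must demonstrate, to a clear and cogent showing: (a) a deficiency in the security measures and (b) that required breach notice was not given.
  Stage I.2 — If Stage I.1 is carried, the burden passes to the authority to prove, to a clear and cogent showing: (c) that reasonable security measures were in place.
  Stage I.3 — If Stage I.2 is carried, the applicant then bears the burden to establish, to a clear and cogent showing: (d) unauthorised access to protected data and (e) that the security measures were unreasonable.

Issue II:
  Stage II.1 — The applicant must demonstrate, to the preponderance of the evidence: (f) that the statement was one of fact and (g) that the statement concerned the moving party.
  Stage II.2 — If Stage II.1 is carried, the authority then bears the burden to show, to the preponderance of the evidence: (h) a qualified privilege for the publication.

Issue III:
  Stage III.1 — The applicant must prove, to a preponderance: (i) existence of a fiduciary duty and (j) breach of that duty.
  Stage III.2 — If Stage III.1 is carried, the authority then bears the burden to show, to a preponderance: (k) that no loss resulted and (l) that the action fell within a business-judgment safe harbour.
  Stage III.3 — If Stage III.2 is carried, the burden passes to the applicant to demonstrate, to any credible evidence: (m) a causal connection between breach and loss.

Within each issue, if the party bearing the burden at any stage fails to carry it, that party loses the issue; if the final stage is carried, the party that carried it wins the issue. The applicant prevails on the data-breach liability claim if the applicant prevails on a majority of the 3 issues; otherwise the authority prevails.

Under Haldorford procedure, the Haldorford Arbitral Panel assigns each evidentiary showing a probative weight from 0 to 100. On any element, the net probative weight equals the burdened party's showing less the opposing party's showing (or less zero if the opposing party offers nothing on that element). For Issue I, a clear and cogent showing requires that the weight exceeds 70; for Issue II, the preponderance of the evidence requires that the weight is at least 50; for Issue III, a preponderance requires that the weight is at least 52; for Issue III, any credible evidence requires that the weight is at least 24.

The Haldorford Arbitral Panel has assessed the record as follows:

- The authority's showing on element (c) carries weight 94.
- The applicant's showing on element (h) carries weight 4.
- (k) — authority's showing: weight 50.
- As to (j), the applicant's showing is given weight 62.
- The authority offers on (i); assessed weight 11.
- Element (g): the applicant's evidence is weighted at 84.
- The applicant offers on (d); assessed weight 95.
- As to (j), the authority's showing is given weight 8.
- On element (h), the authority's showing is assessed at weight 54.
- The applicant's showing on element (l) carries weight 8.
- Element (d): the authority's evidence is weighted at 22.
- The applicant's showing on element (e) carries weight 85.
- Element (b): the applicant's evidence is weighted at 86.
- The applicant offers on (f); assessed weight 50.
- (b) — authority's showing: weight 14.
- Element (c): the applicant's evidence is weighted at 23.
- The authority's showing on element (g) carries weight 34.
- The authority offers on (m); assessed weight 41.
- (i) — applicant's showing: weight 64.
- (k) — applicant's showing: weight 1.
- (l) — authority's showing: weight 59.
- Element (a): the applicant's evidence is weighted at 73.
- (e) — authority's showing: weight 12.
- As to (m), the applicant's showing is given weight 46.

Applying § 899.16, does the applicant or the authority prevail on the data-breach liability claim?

applicant

— Issue I —
Stage I.1 — burden on applicant; standard: a clear and cogent showing (weight exceeds 70).
    (a): 73 > 70 [met]
    (b): 86 − 14 = 72 > 70 [met]
  The applicant carries Stage I.1; the authority now bears the burden.
Stage I.2 — burden on authority; standard: a clear and cogent showing (weight exceeds 70).
    (c): 94 − 23 = 71 > 70 [met]
  All elements met. The burden passes to the applicant.
Stage I.3 — burden on applicant; standard: a clear and cogent showing (weight exceeds 70).
    (d): 95 − 22 = 73 > 70 [met]
    (e): 85 − 12 = 73 > 70 [met]
  Stage I.3 carried; the final stage is satisfied.
With every stage satisfied, the applicant prevails on this issue.
— Issue II —
Stage II.1 (applicant, the preponderance of the evidence, weight is at least 50): (f) 50 ≥ 50 — meets; (g) net 84−34=50 ≥ 50 — meets.
  The applicant carries Stage II.1; the authority now bears the burden.
Stage II.2 (authority, the preponderance of the evidence, weight is at least 50): (h) net 54−4=50 ≥ 50 — meets.
  Stage II.2 carried; the final stage is satisfied.
Every stage carried; the authority prevails on this issue.
— Issue III —
Stage III.1 (applicant, a preponderance, weight is at least 52): (i) net 64−11=53 ≥ 52 — meets; (j) net 62−8=54 ≥ 52 — meets.
  Stage III.1 carried; the burden shifts to the authority.
Stage III.2 (authority, a preponderance, weight is at least 52): (k) net 50−1=49 < 52 — fails; (l) net 59−8=51 < 52 — fails.
  The authority does not carry Stage III.2.
The analysis ends at Stage III.2; the applicant prevails on this issue.
Per-issue: Issue I → applicant; Issue II → authority; Issue III → applicant. The applicant must prevail on a majority of issues; overall, the applicant prevails.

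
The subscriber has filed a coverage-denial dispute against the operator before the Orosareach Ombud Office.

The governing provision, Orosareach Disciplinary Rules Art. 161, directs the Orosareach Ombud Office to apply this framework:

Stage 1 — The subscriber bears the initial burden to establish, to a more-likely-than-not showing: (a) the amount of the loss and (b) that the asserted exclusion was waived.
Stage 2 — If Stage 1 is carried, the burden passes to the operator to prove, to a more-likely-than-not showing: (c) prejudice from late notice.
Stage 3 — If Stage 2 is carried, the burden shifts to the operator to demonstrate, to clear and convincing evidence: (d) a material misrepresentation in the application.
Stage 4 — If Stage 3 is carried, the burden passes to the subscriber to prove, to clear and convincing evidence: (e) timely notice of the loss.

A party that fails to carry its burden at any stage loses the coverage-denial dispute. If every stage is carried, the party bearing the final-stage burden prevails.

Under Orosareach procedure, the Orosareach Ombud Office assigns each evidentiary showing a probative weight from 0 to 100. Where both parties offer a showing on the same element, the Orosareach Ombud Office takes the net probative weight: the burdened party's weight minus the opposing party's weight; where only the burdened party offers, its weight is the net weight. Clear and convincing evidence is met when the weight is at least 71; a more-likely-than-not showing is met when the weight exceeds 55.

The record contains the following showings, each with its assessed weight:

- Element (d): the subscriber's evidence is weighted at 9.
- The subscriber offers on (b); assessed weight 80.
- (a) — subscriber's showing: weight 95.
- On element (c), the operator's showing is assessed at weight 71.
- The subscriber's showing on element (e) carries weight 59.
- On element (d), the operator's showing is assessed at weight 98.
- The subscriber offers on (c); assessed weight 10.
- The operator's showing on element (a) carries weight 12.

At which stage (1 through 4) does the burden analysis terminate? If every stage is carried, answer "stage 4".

stage 4

Stage 1 — burden on subscriber; standard: a more-likely-than-not showing (weight exceeds 55).
    (a): 95 − 12 = 83 > 55 [met]
    (b): 80 > 55 [met]
  Stage 1 is satisfied; the onus moves to the operator.
Stage 2 — burden on operator; standard: a more-likely-than-not showing (weight exceeds 55).
    (c): 71 − 10 = 61 > 55 [met]
  Stage 2 carried; the burden remains with the operator.
Stage 3 — burden on operator; standard: clear and convincing evidence (weight is at least 71).
    (d): 98 − 9 = 89 ≥ 71 [met]
  All elements met. The burden passes to the subscriber.
Stage 4 — burden on subscriber; standard: clear and convincing evidence (weight is at least 71).
    (e): 59 < 71 [not met]
  The subscriber does not carry Stage 4.
So the operator prevails.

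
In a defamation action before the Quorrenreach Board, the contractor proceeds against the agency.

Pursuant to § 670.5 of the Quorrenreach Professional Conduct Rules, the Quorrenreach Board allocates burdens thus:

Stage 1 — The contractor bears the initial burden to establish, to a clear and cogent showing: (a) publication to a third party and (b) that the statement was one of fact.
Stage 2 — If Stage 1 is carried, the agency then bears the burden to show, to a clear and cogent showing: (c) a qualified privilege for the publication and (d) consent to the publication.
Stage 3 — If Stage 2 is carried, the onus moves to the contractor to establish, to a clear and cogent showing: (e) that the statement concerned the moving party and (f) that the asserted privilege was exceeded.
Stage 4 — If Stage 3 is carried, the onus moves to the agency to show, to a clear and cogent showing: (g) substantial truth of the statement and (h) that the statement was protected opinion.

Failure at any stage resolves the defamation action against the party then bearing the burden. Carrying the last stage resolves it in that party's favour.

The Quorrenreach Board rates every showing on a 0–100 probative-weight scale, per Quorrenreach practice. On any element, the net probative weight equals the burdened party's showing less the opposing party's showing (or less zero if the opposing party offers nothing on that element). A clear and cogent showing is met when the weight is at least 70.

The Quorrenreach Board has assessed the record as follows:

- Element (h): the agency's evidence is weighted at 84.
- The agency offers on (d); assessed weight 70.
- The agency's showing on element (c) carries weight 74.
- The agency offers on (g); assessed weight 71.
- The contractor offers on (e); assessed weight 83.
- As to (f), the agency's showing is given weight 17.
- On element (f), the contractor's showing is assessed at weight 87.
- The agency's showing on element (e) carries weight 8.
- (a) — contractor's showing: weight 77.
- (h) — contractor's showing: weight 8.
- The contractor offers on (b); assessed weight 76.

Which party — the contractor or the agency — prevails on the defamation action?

Stage 1 — burden on contractor; standard: a clear and cogent showing (weight is at least 70).
    (a): 77 ≥ 70 [met]
    (b): 76 ≥ 70 [met]
  Stage 1 is satisfied; the onus moves to the agency.
Stage 2 — burden on agency; standard: a clear and cogent showing (weight is at least 70).
    (c): 74 ≥ 70 [met]
    (d): 70 ≥ 70 [met]
  Stage 2 is satisfied; the onus moves to the contractor.
Stage 3 — burden on contractor; standard: a clear and cogent showing (weight is at least 70).
    (e): 83 − 8 = 75 ≥ 70 [met]
    (f): 87 − 17 = 70 ≥ 70 [met]
  Stage 3 carried; the burden shifts to the agency.
Stage 4 — burden on agency; standard: a clear and cogent showing (weight is at least 70).
    (g): 71 ≥ 70 [met]
    (h): 84 − 8 = 76 ≥ 70 [met]
  Stage 4 carried; the final stage is satisfied.
With every stage satisfied, the agency prevails.

agency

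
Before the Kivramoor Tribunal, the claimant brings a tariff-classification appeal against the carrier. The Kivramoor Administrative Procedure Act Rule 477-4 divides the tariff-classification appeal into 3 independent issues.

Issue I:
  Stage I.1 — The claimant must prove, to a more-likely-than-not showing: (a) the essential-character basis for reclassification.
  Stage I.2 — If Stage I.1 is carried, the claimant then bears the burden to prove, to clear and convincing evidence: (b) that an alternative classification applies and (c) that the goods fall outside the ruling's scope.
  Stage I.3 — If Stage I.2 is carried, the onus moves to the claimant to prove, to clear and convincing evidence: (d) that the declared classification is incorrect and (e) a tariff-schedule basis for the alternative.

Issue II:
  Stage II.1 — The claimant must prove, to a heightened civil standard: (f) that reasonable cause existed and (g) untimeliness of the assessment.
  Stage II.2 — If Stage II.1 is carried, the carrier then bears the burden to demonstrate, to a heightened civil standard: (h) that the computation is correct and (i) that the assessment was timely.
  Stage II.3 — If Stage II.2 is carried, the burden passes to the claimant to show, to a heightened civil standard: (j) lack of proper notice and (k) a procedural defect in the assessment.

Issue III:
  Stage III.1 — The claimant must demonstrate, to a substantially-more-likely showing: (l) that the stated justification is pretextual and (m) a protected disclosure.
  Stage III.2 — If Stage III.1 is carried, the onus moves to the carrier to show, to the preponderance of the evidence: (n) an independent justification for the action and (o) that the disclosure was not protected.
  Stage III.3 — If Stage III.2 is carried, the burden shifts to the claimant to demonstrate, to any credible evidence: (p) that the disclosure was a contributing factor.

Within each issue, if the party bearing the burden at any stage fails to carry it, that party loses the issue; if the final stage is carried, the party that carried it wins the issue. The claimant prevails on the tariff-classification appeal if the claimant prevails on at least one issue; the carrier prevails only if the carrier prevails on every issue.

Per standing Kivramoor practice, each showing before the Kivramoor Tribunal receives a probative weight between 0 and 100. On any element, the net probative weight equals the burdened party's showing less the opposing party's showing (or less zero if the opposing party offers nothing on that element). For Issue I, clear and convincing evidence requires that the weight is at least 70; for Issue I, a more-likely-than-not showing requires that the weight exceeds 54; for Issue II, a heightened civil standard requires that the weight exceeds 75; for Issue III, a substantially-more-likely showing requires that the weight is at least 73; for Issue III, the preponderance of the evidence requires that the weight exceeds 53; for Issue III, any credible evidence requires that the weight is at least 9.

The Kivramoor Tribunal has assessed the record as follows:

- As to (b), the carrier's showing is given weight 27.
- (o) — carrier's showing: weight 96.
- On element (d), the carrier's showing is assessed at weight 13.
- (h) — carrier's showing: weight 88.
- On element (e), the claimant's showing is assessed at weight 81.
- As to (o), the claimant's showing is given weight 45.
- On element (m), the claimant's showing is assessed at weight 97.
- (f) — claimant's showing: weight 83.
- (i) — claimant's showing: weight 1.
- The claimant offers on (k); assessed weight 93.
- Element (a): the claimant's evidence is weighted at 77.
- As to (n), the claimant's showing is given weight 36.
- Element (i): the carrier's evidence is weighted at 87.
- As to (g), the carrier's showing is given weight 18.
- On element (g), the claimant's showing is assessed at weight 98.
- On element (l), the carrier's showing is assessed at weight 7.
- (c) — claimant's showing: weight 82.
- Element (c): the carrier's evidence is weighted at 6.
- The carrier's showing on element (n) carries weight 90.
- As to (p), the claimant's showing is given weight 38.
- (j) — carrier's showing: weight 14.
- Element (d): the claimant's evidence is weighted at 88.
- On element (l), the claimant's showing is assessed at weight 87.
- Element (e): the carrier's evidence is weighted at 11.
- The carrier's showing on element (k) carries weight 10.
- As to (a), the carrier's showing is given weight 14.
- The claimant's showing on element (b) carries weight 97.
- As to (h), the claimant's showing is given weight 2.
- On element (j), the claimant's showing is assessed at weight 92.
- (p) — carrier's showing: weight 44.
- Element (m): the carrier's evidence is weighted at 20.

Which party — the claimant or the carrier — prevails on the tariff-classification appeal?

— Issue I —
Stage I.1 (claimant, a more-likely-than-not showing, weight exceeds 54): (a) net 77−14=63 > 54 — meets.
  Stage I.1 is satisfied; the claimant continues to bear the burden.
Stage I.2 (claimant, clear and convincing evidence, weight is at least 70): (b) net 97−27=70 ≥ 70 — meets; (c) net 82−6=76 ≥ 70 — meets.
  Stage I.2 is satisfied; the claimant continues to bear the burden.
Stage I.3 (claimant, clear and convincing evidence, weight is at least 70): (d) net 88−13=75 ≥ 70 — meets; (e) net 81−11=70 ≥ 70 — meets.
  Stage I.3 carried; the final stage is satisfied.
With every stage satisfied, the claimant prevails on this issue.
— Issue II —
Stage II.1 (claimant, a heightened civil standard, weight exceeds 75): (f) 83 > 75 — meets; (g) net 98−18=80 > 75 — meets.
  The claimant carries Stage II.1; the carrier now bears the burden.
Stage II.2 (carrier, a heightened civil standard, weight exceeds 75): (h) net 88−2=86 > 75 — meets; (i) net 87−1=86 > 75 — meets.
  Stage II.2 is satisfied; the onus moves to the claimant.
Stage II.3 (claimant, a heightened civil standard, weight exceeds 75): (j) net 92−14=78 > 75 — meets; (k) net 93−10=83 > 75 — meets.
  The claimant carries the last stage.
Every stage carried; the claimant prevails on this issue.
— Issue III —
Stage III.1 (claimant, a substantially-more-likely showing, weight is at least 73): (l) net 87−7=80 ≥ 73 — meets; (m) net 97−20=77 ≥ 73 — meets.
  The claimant carries Stage III.1; the carrier now bears the burden.
Stage III.2 (carrier, the preponderance of the evidence, weight exceeds 53): (n) net 90−36=54 > 53 — meets; (o) net 96−45=51 ≤ 53 — fails.
  The carrier does not carry Stage III.2.
The claimant prevails on this issue.
Per-issue: Issue I → claimant; Issue II → claimant; Issue III → claimant. The claimant must prevail on at least one issue; overall, the claimant prevails.

claimant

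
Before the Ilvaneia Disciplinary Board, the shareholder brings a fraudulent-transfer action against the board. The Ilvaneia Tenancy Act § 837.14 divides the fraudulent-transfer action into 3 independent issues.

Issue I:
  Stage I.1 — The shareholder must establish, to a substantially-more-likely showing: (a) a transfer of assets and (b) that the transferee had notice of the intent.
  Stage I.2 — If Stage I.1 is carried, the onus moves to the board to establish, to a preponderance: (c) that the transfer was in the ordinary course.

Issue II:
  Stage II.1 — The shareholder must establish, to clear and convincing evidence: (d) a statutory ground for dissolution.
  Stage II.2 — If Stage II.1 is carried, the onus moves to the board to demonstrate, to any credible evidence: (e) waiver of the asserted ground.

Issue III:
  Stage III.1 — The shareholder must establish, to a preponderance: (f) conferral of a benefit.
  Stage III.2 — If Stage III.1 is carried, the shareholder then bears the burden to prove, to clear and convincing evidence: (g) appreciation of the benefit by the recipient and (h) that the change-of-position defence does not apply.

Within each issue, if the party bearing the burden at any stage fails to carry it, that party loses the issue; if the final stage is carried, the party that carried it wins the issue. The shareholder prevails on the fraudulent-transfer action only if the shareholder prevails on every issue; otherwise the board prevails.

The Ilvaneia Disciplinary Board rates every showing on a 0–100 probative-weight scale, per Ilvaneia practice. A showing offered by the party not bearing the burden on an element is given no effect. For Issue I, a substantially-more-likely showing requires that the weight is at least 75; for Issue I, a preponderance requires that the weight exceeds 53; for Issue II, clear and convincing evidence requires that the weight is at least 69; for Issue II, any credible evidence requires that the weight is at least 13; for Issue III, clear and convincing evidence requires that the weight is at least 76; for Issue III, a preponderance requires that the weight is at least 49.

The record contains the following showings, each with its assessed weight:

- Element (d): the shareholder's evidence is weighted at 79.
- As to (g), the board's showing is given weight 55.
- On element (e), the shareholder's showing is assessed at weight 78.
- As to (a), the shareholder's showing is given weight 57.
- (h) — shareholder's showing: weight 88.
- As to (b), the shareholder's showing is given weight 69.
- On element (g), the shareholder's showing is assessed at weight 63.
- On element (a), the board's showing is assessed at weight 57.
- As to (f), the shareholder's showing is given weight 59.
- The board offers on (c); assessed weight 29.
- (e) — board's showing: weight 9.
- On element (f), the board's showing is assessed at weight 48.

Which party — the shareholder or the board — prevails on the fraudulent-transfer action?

board

— Issue I —
At Stage I.1 the shareholder must meet a substantially-more-likely showing (weight is at least 75): on (a) the weight is 57 (the board's 57 is given no effect), which does not reach 75, so (a) does not meet the standard; on (b) the weight is 69, < 75, so (b) does not meet the standard.
  Not every element is met, so the shareholder fails to carry Stage I.1.
So the board prevails on this issue.
— Issue II —
At Stage II.1 the shareholder must meet clear and convincing evidence (weight is at least 69): on (d) the weight is 79, which does reach 69, so (d) meets the standard.
  Stage II.1 carried; the burden shifts to the board.
At Stage II.2 the board must meet any credible evidence (weight is at least 13): on (e) the weight is 9 (the shareholder's 78 is given no effect), which does not reach 13, so (e) does not meet the standard.
  Stage II.2 not carried; the board fails its burden.
The analysis ends at Stage II.2; the shareholder prevails on this issue.
— Issue III —
Stage III.1 — burden on shareholder; standard: a preponderance (weight is at least 49).
    (f): 59 (board's 48 disregarded) ≥ 49 [met]
  Stage III.1 carried; the burden remains with the shareholder.
Stage III.2 — burden on shareholder; standard: clear and convincing evidence (weight is at least 76).
    (g): 63 (board's 55 disregarded) < 76 [not met]
    (h): 88 ≥ 76 [met]
  Stage III.2 not carried; the shareholder fails its burden.
The analysis ends at Stage III.2; the board prevails on this issue.
Per-issue: Issue I → board; Issue II → shareholder; Issue III → board. The shareholder must prevail on every issue; overall, the board prevails.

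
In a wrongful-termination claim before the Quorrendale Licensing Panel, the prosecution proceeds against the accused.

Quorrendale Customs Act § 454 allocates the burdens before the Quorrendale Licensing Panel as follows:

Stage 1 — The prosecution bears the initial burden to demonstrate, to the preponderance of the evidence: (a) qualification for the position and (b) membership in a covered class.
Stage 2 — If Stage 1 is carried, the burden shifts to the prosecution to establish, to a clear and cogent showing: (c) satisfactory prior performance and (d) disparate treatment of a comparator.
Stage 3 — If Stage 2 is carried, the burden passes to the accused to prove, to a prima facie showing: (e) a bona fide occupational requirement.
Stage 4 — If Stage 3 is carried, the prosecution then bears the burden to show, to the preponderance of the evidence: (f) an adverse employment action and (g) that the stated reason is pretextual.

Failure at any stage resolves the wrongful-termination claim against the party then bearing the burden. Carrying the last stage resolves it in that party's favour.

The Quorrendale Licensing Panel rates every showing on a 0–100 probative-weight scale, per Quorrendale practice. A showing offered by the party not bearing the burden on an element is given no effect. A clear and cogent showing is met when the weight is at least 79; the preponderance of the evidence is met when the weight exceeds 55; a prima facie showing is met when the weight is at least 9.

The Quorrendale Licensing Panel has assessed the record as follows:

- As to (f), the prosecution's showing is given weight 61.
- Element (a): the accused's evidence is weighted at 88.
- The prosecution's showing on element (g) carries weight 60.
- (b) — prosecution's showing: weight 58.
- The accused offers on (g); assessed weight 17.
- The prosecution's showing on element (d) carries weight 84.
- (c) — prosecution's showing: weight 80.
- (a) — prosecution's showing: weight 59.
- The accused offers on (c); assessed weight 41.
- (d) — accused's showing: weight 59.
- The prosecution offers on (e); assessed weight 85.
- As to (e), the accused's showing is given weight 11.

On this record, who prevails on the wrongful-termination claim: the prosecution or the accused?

prosecution

At Stage 1 the prosecution must meet the preponderance of the evidence (weight exceeds 55): on (a) the weight is 59 (the accused's 88 is given no effect), > 55, so (a) meets the standard; on (b) the weight is 58, which does exceed 55, so (b) meets the standard.
  Stage 1 is satisfied; the prosecution continues to bear the burden.
At Stage 2 the prosecution must meet a clear and cogent showing (weight is at least 79): on (c) the weight is 80 (the accused's 41 is given no effect), which does reach 79, so (c) meets the standard; on (d) the weight is 84 (the accused's 59 is given no effect), which does reach 79, so (d) meets the standard.
  All elements met. The burden passes to the accused.
At Stage 3 the accused must meet a prima facie showing (weight is at least 9): on (e) the weight is 11 (the prosecution's 85 is given no effect), ≥ 9, so (e) meets the standard.
  All elements met. The burden passes to the prosecution.
At Stage 4 the prosecution must meet the preponderance of the evidence (weight exceeds 55): on (f) the weight is 61, which does exceed 55, so (f) meets the standard; on (g) the weight is 60 (the accused's 17 is given no effect), > 55, so (g) meets the standard.
  The prosecution carries the last stage.
Every stage carried; the prosecution prevails.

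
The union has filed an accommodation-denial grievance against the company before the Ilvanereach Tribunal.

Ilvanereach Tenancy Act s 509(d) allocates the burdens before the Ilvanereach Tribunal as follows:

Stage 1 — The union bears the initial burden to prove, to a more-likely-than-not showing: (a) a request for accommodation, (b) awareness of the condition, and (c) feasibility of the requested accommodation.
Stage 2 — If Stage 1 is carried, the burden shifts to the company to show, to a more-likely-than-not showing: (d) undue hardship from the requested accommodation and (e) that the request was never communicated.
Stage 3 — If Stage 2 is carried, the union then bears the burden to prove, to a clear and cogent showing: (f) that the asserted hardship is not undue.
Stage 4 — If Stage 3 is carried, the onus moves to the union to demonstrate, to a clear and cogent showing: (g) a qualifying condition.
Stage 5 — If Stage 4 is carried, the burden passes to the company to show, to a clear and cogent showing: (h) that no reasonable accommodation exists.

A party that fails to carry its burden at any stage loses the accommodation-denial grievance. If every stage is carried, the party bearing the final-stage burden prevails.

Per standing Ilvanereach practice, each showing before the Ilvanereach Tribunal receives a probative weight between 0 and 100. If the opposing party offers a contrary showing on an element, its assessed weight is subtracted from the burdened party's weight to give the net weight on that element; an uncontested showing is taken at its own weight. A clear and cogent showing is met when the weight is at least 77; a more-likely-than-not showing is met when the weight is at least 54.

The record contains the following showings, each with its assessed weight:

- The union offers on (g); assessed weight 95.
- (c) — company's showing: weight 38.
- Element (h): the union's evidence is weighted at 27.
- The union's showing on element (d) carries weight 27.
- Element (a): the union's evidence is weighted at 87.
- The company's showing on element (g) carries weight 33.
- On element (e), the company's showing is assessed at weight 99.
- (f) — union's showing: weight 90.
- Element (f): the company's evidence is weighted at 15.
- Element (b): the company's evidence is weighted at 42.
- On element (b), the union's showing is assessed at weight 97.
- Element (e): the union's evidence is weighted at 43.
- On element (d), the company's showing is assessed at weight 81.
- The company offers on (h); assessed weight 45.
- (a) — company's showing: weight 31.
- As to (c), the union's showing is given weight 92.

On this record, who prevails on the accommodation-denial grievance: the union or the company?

Stage 1 (union, a more-likely-than-not showing, weight is at least 54): (a) net 87−31=56 ≥ 54 — meets; (b) net 97−42=55 ≥ 54 — meets; (c) net 92−38=54 ≥ 54 — meets.
  The union carries Stage 1; the company now bears the burden.
Stage 2 (company, a more-likely-than-not showing, weight is at least 54): (d) net 81−27=54 ≥ 54 — meets; (e) net 99−43=56 ≥ 54 — meets.
  All elements met. The burden passes to the union.
Stage 3 (union, a clear and cogent showing, weight is at least 77): (f) net 90−15=75 < 77 — fails.
  The union does not carry Stage 3.
So the company prevails.

company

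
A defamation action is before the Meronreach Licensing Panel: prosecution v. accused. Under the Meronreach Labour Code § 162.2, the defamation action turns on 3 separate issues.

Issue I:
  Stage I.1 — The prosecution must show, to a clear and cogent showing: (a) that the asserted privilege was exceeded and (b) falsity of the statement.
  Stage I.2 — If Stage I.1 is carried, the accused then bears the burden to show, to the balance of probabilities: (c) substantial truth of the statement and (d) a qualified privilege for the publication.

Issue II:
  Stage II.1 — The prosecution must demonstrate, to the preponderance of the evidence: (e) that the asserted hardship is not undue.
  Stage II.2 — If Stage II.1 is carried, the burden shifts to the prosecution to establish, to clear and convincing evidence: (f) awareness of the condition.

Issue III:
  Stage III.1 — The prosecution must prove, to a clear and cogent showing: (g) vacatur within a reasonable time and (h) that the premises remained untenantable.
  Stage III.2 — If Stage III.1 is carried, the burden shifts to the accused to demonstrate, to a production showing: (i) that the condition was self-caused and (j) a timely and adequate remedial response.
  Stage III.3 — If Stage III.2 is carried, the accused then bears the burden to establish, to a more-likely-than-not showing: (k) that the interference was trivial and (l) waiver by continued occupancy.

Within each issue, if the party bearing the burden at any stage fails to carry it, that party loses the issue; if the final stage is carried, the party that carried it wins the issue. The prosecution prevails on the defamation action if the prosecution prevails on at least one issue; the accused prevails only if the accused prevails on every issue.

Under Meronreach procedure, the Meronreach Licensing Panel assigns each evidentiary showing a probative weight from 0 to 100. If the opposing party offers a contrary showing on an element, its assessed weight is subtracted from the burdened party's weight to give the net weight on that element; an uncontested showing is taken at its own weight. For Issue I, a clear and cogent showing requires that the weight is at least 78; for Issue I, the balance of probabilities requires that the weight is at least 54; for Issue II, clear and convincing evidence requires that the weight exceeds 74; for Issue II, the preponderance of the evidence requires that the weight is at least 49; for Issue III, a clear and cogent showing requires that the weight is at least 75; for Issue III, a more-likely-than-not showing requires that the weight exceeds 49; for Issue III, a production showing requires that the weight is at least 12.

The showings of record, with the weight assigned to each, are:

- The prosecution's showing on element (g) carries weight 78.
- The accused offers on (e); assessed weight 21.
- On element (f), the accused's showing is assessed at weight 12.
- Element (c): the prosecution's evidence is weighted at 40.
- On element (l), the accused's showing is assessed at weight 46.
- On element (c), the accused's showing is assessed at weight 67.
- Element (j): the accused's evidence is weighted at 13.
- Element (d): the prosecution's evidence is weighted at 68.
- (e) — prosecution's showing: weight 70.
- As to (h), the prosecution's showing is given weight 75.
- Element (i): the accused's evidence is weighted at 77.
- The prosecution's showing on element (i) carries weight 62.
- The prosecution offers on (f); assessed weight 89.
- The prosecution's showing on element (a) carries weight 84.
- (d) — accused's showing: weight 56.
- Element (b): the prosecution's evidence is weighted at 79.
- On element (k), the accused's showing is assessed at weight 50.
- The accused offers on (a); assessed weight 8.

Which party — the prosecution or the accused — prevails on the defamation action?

prosecution

— Issue I —
At Stage I.1 the prosecution must meet a clear and cogent showing (weight is at least 78): on (a) the weight is 84 less the opposing 8 gives net 76, which does not reach 78, so (a) does not meet the standard; on (b) the weight is 79, ≥ 78, so (b) meets the standard.
  The prosecution does not carry Stage I.1.
So the accused prevails on this issue.
— Issue II —
Stage II.1 (prosecution, the preponderance of the evidence, weight is at least 49): (e) net 70−21=49 ≥ 49 — meets.
  All elements met. The prosecution retains the burden for Stage II.2.
Stage II.2 (prosecution, clear and convincing evidence, weight exceeds 74): (f) net 89−12=77 > 74 — meets.
  All elements met at the final stage.
With every stage satisfied, the prosecution prevails on this issue.
— Issue III —
At Stage III.1 the prosecution must meet a clear and cogent showing (weight is at least 75): on (g) the weight is 78, which does reach 75, so (g) meets the standard; on (h) the weight is 75, which does reach 75, so (h) meets the standard.
  The prosecution carries Stage III.1; the accused now bears the burden.
At Stage III.2 the accused must meet a production showing (weight is at least 12): on (i) the weight is 77 less the opposing 62 gives net 15, which does reach 12, so (i) meets the standard; on (j) the weight is 13, ≥ 12, so (j) meets the standard.
  Stage III.2 is satisfied; the accused continues to bear the burden.
At Stage III.3 the accused must meet a more-likely-than-not showing (weight exceeds 49): on (k) the weight is 50, > 49, so (k) meets the standard; on (l) the weight is 46, ≤ 49, so (l) does not meet the standard.
  The accused does not carry Stage III.3.
The analysis ends at Stage III.3; the prosecution prevails on this issue.
Per-issue: Issue I → accused; Issue II → prosecution; Issue III → prosecution. The prosecution must prevail on at least one issue; overall, the prosecution prevails.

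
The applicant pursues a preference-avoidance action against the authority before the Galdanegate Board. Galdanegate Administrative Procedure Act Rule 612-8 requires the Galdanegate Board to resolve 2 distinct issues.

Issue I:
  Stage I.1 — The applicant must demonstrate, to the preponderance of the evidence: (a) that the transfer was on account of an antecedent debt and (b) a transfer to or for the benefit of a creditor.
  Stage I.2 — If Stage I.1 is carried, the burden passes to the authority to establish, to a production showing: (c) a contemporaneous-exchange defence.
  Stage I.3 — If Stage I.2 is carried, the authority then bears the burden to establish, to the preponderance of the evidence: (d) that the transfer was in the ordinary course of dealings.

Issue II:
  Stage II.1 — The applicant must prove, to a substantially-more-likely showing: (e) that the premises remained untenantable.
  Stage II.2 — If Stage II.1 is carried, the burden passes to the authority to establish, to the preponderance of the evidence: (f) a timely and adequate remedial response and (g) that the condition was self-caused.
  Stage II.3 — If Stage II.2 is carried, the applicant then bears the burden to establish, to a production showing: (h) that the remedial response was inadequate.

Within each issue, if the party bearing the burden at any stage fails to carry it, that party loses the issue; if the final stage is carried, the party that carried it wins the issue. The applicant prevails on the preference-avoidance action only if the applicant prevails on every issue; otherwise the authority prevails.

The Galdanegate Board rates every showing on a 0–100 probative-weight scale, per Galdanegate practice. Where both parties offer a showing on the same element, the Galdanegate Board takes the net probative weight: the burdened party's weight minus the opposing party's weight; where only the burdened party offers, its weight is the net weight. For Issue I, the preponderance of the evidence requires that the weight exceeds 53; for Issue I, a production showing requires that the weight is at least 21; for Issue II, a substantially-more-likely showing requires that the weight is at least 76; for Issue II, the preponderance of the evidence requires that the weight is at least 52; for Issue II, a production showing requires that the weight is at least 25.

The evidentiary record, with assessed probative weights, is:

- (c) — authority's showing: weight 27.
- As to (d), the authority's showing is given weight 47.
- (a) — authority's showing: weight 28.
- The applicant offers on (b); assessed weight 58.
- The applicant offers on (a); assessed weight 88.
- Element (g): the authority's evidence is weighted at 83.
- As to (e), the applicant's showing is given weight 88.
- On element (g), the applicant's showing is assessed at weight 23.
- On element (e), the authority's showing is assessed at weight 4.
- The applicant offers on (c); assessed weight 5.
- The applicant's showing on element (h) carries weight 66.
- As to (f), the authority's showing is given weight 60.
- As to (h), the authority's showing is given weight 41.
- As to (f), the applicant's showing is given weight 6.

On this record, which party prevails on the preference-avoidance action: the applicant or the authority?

applicant

— Issue I —
Stage I.1 — burden on applicant; standard: the preponderance of the evidence (weight exceeds 53).
    (a): 88 − 28 = 60 > 53 [met]
    (b): 58 > 53 [met]
  Stage I.1 carried; the burden shifts to the authority.
Stage I.2 — burden on authority; standard: a production showing (weight is at least 21).
    (c): 27 − 5 = 22 ≥ 21 [met]
  All elements met. The authority retains the burden for Stage I.3.
Stage I.3 — burden on authority; standard: the preponderance of the evidence (weight exceeds 53).
    (d): 47 ≤ 53 [not met]
  Not every element is met, so the authority fails to carry Stage I.3.
The applicant prevails on this issue.
— Issue II —
Stage II.1 — burden on applicant; standard: a substantially-more-likely showing (weight is at least 76).
    (e): 88 − 4 = 84 ≥ 76 [met]
  The applicant carries Stage II.1; the authority now bears the burden.
Stage II.2 — burden on authority; standard: the preponderance of the evidence (weight is at least 52).
    (f): 60 − 6 = 54 ≥ 52 [met]
    (g): 83 − 23 = 60 ≥ 52 [met]
  Stage II.2 carried; the burden shifts to the applicant.
Stage II.3 — burden on applicant; standard: a production showing (weight is at least 25).
    (h): 66 − 41 = 25 ≥ 25 [met]
  All elements met at the final stage.
Every stage carried; the applicant prevails on this issue.
Per-issue: Issue I → applicant; Issue II → applicant. The applicant must prevail on every issue; overall, the applicant prevails.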